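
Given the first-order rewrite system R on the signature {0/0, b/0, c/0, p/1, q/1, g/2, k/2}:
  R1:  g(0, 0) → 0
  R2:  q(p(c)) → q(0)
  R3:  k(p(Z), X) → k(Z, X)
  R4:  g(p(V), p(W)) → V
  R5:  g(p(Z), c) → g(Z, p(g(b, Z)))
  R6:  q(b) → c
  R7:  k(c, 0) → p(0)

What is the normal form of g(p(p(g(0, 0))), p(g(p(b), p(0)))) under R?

1. g(p(p(g(0, 0))), p(g(p(b), p(0))))  →  p(g(0, 0))   [R4 at ε]
2. p(g(0, 0))  →  p(0)   [R1 at 1]

p(0)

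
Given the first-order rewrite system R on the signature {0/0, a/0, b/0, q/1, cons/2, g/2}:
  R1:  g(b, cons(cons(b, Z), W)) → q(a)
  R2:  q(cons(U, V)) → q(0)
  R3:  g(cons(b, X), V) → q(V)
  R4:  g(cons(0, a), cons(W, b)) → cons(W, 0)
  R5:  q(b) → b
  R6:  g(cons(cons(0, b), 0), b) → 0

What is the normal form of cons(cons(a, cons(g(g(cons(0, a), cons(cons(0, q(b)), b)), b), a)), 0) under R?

1. cons(cons(a, cons(g(g(cons(0, a), cons(cons(0, q(b)), b)), b), a)), 0)  →  cons(cons(a, cons(g(cons(cons(0, q(b)), 0), b), a)), 0)   [R4 at 1.2.1.1]
2. cons(cons(a, cons(g(cons(cons(0, q(b)), 0), b), a)), 0)  →  cons(cons(a, cons(g(cons(cons(0, b), 0), b), a)), 0)   [R5 at 1.2.1.1.1.2]
3. cons(cons(a, cons(g(cons(cons(0, b), 0), b), a)), 0)  →  cons(cons(a, cons(0, a)), 0)   [R6 at 1.2.1]

cons(cons(a, cons(0, a)), 0)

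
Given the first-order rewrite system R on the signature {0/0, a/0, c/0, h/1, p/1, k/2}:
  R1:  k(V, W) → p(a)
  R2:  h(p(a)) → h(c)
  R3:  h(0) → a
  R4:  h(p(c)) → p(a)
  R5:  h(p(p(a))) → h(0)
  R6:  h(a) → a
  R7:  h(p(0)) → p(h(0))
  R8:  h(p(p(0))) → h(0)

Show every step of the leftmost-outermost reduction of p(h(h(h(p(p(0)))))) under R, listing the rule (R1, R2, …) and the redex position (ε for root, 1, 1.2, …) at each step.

p(a)

1. p(h(h(h(p(p(0))))))  →  p(h(h(h(0))))   [R8 at 1.1.1]
2. p(h(h(h(0))))  →  p(h(h(a)))   [R3 at 1.1.1]
3. p(h(h(a)))  →  p(h(a))   [R6 at 1.1]
4. p(h(a))  →  p(a)   [R6 at 1]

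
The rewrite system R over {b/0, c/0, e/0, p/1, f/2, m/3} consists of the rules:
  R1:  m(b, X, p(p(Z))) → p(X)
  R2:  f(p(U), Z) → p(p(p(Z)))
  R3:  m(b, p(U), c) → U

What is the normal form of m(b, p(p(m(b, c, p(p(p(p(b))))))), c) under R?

1. m(b, p(p(m(b, c, p(p(p(p(b))))))), c)  →  p(m(b, c, p(p(p(p(b))))))   [R3 at ε]
2. p(m(b, c, p(p(p(p(b))))))  →  p(p(c))   [R1 at 1]

p(p(c))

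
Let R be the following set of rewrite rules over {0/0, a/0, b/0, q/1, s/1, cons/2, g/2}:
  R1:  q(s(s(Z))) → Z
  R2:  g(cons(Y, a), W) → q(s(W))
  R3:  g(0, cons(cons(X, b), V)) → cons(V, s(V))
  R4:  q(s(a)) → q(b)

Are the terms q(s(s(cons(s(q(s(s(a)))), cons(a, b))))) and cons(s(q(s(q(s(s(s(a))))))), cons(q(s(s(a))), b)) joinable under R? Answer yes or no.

yes — NF(t₁) = cons(s(a), cons(a, b)), NF(t₂) = cons(s(a), cons(a, b))

Reduce t₁ = q(s(s(cons(s(q(s(s(a)))), cons(a, b))))):
1. q(s(s(cons(s(q(s(s(a)))), cons(a, b)))))  →  cons(s(q(s(s(a)))), cons(a, b))   [R1 at ε]
2. cons(s(q(s(s(a)))), cons(a, b))  →  cons(s(a), cons(a, b))   [R1 at 1.1]

Reduce t₂ = cons(s(q(s(q(s(s(s(a))))))), cons(q(s(s(a))), b)):
1. cons(s(q(s(q(s(s(s(a))))))), cons(q(s(s(a))), b))  →  cons(s(q(s(s(a)))), cons(q(s(s(a))), b))   [R1 at 1.1.1.1]
2. cons(s(q(s(s(a)))), cons(q(s(s(a))), b))  →  cons(s(a), cons(q(s(s(a))), b))   [R1 at 1.1]
3. cons(s(a), cons(q(s(s(a))), b))  →  cons(s(a), cons(a, b))   [R1 at 2.1]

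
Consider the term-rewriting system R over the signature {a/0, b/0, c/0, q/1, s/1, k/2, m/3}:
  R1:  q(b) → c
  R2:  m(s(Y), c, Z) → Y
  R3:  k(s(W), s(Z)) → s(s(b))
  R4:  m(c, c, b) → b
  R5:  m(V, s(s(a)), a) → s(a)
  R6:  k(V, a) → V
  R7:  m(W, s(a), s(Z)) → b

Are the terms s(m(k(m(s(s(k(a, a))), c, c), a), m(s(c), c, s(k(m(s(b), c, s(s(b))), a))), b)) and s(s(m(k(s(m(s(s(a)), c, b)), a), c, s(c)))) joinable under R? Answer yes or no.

Reduce t₁ = s(m(k(m(s(s(k(a, a))), c, c), a), m(s(c), c, s(k(m(s(b), c, s(s(b))), a))), b)):
1. s(m(k(m(s(s(k(a, a))), c, c), a), m(s(c), c, s(k(m(s(b), c, s(s(b))), a))), b))  →  s(m(m(s(s(k(a, a))), c, c), m(s(c), c, s(k(m(s(b), c, s(s(b))), a))), b))   [R6 at 1.1]
2. s(m(m(s(s(k(a, a))), c, c), m(s(c), c, s(k(m(s(b), c, s(s(b))), a))), b))  →  s(m(s(k(a, a)), m(s(c), c, s(k(m(s(b), c, s(s(b))), a))), b))   [R2 at 1.1]
3. s(m(s(k(a, a)), m(s(c), c, s(k(m(s(b), c, s(s(b))), a))), b))  →  s(m(s(a), m(s(c), c, s(k(m(s(b), c, s(s(b))), a))), b))   [R6 at 1.1.1]
4. s(m(s(a), m(s(c), c, s(k(m(s(b), c, s(s(b))), a))), b))  →  s(m(s(a), c, b))   [R2 at 1.2]
5. s(m(s(a), c, b))  →  s(a)   [R2 at 1]

Reduce t₂ = s(s(m(k(s(m(s(s(a)), c, b)), a), c, s(c)))):
1. s(s(m(k(s(m(s(s(a)), c, b)), a), c, s(c))))  →  s(s(m(s(m(s(s(a)), c, b)), c, s(c))))   [R6 at 1.1.1]
2. s(s(m(s(m(s(s(a)), c, b)), c, s(c))))  →  s(s(m(s(s(a)), c, b)))   [R2 at 1.1]
3. s(s(m(s(s(a)), c, b)))  →  s(s(s(a)))   [R2 at 1.1]

no — NF(t₁) = s(a), NF(t₂) = s(s(s(a)))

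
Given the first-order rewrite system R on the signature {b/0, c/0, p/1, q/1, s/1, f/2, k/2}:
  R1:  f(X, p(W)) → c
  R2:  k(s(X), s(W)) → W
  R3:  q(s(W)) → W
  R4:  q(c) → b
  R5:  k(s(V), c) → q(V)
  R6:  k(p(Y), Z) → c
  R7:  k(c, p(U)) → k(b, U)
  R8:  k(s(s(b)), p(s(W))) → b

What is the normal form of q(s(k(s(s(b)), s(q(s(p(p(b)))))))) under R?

p(p(b))

1. q(s(k(s(s(b)), s(q(s(p(p(b))))))))  →  k(s(s(b)), s(q(s(p(p(b))))))   [R3 at ε]
2. k(s(s(b)), s(q(s(p(p(b))))))  →  q(s(p(p(b))))   [R2 at ε]
3. q(s(p(p(b))))  →  p(p(b))   [R3 at ε]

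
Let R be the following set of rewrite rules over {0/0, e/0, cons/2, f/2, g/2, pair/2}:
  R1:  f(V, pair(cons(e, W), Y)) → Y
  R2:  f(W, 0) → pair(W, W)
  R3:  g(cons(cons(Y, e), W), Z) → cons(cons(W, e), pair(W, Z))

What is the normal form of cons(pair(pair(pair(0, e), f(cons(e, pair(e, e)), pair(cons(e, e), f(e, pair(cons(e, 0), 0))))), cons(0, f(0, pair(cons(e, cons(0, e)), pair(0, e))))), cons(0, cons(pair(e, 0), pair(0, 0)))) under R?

1. cons(pair(pair(pair(0, e), f(cons(e, pair(e, e)), pair(cons(e, e), f(e, pair(cons(e, 0), 0))))), cons(0, f(0, pair(cons(e, cons(0, e)), pair(0, e))))), cons(0, cons(pair(e, 0), pair(0, 0))))  →  cons(pair(pair(pair(0, e), f(e, pair(cons(e, 0), 0))), cons(0, f(0, pair(cons(e, cons(0, e)), pair(0, e))))), cons(0, cons(pair(e, 0), pair(0, 0))))   [R1 at 1.1.2]
2. cons(pair(pair(pair(0, e), f(e, pair(cons(e, 0), 0))), cons(0, f(0, pair(cons(e, cons(0, e)), pair(0, e))))), cons(0, cons(pair(e, 0), pair(0, 0))))  →  cons(pair(pair(pair(0, e), 0), cons(0, f(0, pair(cons(e, cons(0, e)), pair(0, e))))), cons(0, cons(pair(e, 0), pair(0, 0))))   [R1 at 1.1.2]
3. cons(pair(pair(pair(0, e), 0), cons(0, f(0, pair(cons(e, cons(0, e)), pair(0, e))))), cons(0, cons(pair(e, 0), pair(0, 0))))  →  cons(pair(pair(pair(0, e), 0), cons(0, pair(0, e))), cons(0, cons(pair(e, 0), pair(0, 0))))   [R1 at 1.2.2]

cons(pair(pair(pair(0, e), 0), cons(0, pair(0, e))), cons(0, cons(pair(e, 0), pair(0, 0))))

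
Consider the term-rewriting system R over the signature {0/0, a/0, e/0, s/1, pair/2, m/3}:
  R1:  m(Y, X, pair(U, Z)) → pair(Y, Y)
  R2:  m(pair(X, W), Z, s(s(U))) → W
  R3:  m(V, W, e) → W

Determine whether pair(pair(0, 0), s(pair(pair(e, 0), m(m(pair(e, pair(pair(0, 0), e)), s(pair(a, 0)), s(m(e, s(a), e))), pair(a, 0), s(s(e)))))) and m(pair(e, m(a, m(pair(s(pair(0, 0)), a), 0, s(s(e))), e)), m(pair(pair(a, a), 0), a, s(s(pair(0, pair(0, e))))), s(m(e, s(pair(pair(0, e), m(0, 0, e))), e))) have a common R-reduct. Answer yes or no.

no — NF(t₁) = pair(pair(0, 0), s(pair(pair(e, 0), e))), NF(t₂) = a

Reduce t₁ = pair(pair(0, 0), s(pair(pair(e, 0), m(m(pair(e, pair(pair(0, 0), e)), s(pair(a, 0)), s(m(e, s(a), e))), pair(a, 0), s(s(e)))))):
1. pair(pair(0, 0), s(pair(pair(e, 0), m(m(pair(e, pair(pair(0, 0), e)), s(pair(a, 0)), s(m(e, s(a), e))), pair(a, 0), s(s(e))))))  →  pair(pair(0, 0), s(pair(pair(e, 0), m(m(pair(e, pair(pair(0, 0), e)), s(pair(a, 0)), s(s(a))), pair(a, 0), s(s(e))))))   [R3 at 2.1.2.1.3.1]
2. pair(pair(0, 0), s(pair(pair(e, 0), m(m(pair(e, pair(pair(0, 0), e)), s(pair(a, 0)), s(s(a))), pair(a, 0), s(s(e))))))  →  pair(pair(0, 0), s(pair(pair(e, 0), m(pair(pair(0, 0), e), pair(a, 0), s(s(e))))))   [R2 at 2.1.2.1]
3. pair(pair(0, 0), s(pair(pair(e, 0), m(pair(pair(0, 0), e), pair(a, 0), s(s(e))))))  →  pair(pair(0, 0), s(pair(pair(e, 0), e)))   [R2 at 2.1.2]

Reduce t₂ = m(pair(e, m(a, m(pair(s(pair(0, 0)), a), 0, s(s(e))), e)), m(pair(pair(a, a), 0), a, s(s(pair(0, pair(0, e))))), s(m(e, s(pair(pair(0, e), m(0, 0, e))), e))):
1. m(pair(e, m(a, m(pair(s(pair(0, 0)), a), 0, s(s(e))), e)), m(pair(pair(a, a), 0), a, s(s(pair(0, pair(0, e))))), s(m(e, s(pair(pair(0, e), m(0, 0, e))), e)))  →  m(pair(e, m(pair(s(pair(0, 0)), a), 0, s(s(e)))), m(pair(pair(a, a), 0), a, s(s(pair(0, pair(0, e))))), s(m(e, s(pair(pair(0, e), m(0, 0, e))), e)))   [R3 at 1.2]
2. m(pair(e, m(pair(s(pair(0, 0)), a), 0, s(s(e)))), m(pair(pair(a, a), 0), a, s(s(pair(0, pair(0, e))))), s(m(e, s(pair(pair(0, e), m(0, 0, e))), e)))  →  m(pair(e, a), m(pair(pair(a, a), 0), a, s(s(pair(0, pair(0, e))))), s(m(e, s(pair(pair(0, e), m(0, 0, e))), e)))   [R2 at 1.2]
3. m(pair(e, a), m(pair(pair(a, a), 0), a, s(s(pair(0, pair(0, e))))), s(m(e, s(pair(pair(0, e), m(0, 0, e))), e)))  →  m(pair(e, a), 0, s(m(e, s(pair(pair(0, e), m(0, 0, e))), e)))   [R2 at 2]
4. m(pair(e, a), 0, s(m(e, s(pair(pair(0, e), m(0, 0, e))), e)))  →  m(pair(e, a), 0, s(s(pair(pair(0, e), m(0, 0, e)))))   [R3 at 3.1]
5. m(pair(e, a), 0, s(s(pair(pair(0, e), m(0, 0, e)))))  →  a   [R2 at ε]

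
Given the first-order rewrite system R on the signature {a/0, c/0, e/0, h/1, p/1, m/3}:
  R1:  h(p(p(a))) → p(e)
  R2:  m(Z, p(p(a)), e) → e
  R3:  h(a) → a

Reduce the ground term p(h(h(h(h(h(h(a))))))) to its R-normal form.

p(a)

1. p(h(h(h(h(h(h(a)))))))  →  p(h(h(h(h(h(a))))))   [R3 at 1.1.1.1.1.1]
2. p(h(h(h(h(h(a))))))  →  p(h(h(h(h(a)))))   [R3 at 1.1.1.1.1]
3. p(h(h(h(h(a)))))  →  p(h(h(h(a))))   [R3 at 1.1.1.1]
4. p(h(h(h(a))))  →  p(h(h(a)))   [R3 at 1.1.1]
5. p(h(h(a)))  →  p(h(a))   [R3 at 1.1]
6. p(h(a))  →  p(a)   [R3 at 1]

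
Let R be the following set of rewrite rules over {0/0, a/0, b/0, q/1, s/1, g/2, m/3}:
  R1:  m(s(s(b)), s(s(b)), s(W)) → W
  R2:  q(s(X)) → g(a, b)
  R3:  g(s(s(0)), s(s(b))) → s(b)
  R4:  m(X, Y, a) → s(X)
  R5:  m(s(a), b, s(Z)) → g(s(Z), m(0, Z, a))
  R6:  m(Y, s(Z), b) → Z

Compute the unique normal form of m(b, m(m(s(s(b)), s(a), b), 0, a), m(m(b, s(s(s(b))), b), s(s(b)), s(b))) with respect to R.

a

1. m(b, m(m(s(s(b)), s(a), b), 0, a), m(m(b, s(s(s(b))), b), s(s(b)), s(b)))  →  m(b, s(m(s(s(b)), s(a), b)), m(m(b, s(s(s(b))), b), s(s(b)), s(b)))   [R4 at 2]
2. m(b, s(m(s(s(b)), s(a), b)), m(m(b, s(s(s(b))), b), s(s(b)), s(b)))  →  m(b, s(a), m(m(b, s(s(s(b))), b), s(s(b)), s(b)))   [R6 at 2.1]
3. m(b, s(a), m(m(b, s(s(s(b))), b), s(s(b)), s(b)))  →  m(b, s(a), m(s(s(b)), s(s(b)), s(b)))   [R6 at 3.1]
4. m(b, s(a), m(s(s(b)), s(s(b)), s(b)))  →  m(b, s(a), b)   [R1 at 3]
5. m(b, s(a), b)  →  a   [R6 at ε]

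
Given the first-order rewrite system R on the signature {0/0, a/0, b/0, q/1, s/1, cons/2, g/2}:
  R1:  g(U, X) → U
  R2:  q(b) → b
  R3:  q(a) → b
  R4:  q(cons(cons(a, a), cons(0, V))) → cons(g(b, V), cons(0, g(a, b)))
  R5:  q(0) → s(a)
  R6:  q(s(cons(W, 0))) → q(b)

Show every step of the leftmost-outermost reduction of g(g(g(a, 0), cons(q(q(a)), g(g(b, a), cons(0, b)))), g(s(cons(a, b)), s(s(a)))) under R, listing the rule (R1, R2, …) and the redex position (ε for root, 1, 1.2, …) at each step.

a

1. g(g(g(a, 0), cons(q(q(a)), g(g(b, a), cons(0, b)))), g(s(cons(a, b)), s(s(a))))  →  g(g(a, 0), cons(q(q(a)), g(g(b, a), cons(0, b))))   [R1 at ε]
2. g(g(a, 0), cons(q(q(a)), g(g(b, a), cons(0, b))))  →  g(a, 0)   [R1 at ε]
3. g(a, 0)  →  a   [R1 at ε]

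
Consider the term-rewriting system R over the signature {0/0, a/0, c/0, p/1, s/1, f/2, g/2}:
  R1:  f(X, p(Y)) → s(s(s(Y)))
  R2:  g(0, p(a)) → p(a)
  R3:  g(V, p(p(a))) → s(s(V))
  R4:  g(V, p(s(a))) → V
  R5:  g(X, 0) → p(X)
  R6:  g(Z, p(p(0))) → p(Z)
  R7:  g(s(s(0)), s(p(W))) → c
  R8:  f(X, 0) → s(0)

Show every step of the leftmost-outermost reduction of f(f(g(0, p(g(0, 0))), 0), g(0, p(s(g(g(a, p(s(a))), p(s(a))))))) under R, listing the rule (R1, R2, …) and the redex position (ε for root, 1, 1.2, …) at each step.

s(0)

1. f(f(g(0, p(g(0, 0))), 0), g(0, p(s(g(g(a, p(s(a))), p(s(a)))))))  →  f(s(0), g(0, p(s(g(g(a, p(s(a))), p(s(a)))))))   [R8 at 1]
2. f(s(0), g(0, p(s(g(g(a, p(s(a))), p(s(a)))))))  →  f(s(0), g(0, p(s(g(a, p(s(a)))))))   [R4 at 2.2.1.1]
3. f(s(0), g(0, p(s(g(a, p(s(a)))))))  →  f(s(0), g(0, p(s(a))))   [R4 at 2.2.1.1]
4. f(s(0), g(0, p(s(a))))  →  f(s(0), 0)   [R4 at 2]
5. f(s(0), 0)  →  s(0)   [R8 at ε]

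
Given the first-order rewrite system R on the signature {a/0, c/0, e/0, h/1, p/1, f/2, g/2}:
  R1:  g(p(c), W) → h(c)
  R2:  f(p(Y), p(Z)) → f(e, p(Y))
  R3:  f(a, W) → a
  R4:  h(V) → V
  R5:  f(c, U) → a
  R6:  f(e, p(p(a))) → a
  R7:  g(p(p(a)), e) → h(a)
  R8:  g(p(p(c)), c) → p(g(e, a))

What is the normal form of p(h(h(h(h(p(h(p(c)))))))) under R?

1. p(h(h(h(h(p(h(p(c))))))))  →  p(h(h(h(p(h(p(c)))))))   [R4 at 1]
2. p(h(h(h(p(h(p(c)))))))  →  p(h(h(p(h(p(c))))))   [R4 at 1]
3. p(h(h(p(h(p(c))))))  →  p(h(p(h(p(c)))))   [R4 at 1]
4. p(h(p(h(p(c)))))  →  p(p(h(p(c))))   [R4 at 1]
5. p(p(h(p(c))))  →  p(p(p(c)))   [R4 at 1.1]

p(p(p(c)))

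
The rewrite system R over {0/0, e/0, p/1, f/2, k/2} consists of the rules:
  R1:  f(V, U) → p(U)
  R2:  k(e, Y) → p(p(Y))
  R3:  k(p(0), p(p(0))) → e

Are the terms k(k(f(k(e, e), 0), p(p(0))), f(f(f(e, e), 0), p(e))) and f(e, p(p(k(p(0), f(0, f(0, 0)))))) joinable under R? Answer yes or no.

no — NF(t₁) = p(p(p(p(e)))), NF(t₂) = p(p(p(e)))

Reduce t₁ = k(k(f(k(e, e), 0), p(p(0))), f(f(f(e, e), 0), p(e))):
1. k(k(f(k(e, e), 0), p(p(0))), f(f(f(e, e), 0), p(e)))  →  k(k(p(0), p(p(0))), f(f(f(e, e), 0), p(e)))   [R1 at 1.1]
2. k(k(p(0), p(p(0))), f(f(f(e, e), 0), p(e)))  →  k(e, f(f(f(e, e), 0), p(e)))   [R3 at 1]
3. k(e, f(f(f(e, e), 0), p(e)))  →  p(p(f(f(f(e, e), 0), p(e))))   [R2 at ε]
4. p(p(f(f(f(e, e), 0), p(e))))  →  p(p(p(p(e))))   [R1 at 1.1]

Reduce t₂ = f(e, p(p(k(p(0), f(0, f(0, 0)))))):
1. f(e, p(p(k(p(0), f(0, f(0, 0))))))  →  p(p(p(k(p(0), f(0, f(0, 0))))))   [R1 at ε]
2. p(p(p(k(p(0), f(0, f(0, 0))))))  →  p(p(p(k(p(0), p(f(0, 0))))))   [R1 at 1.1.1.2]
3. p(p(p(k(p(0), p(f(0, 0))))))  →  p(p(p(k(p(0), p(p(0))))))   [R1 at 1.1.1.2.1]
4. p(p(p(k(p(0), p(p(0))))))  →  p(p(p(e)))   [R3 at 1.1.1]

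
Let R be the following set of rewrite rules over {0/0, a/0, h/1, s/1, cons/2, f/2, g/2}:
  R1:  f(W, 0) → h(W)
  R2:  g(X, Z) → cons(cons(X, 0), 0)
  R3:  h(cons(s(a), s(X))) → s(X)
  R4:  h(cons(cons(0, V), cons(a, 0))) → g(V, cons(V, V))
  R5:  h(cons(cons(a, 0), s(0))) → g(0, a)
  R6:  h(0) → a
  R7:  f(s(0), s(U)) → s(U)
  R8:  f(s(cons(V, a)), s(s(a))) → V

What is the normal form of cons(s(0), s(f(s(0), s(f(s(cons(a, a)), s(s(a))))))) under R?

cons(s(0), s(s(a)))

1. cons(s(0), s(f(s(0), s(f(s(cons(a, a)), s(s(a)))))))  →  cons(s(0), s(s(f(s(cons(a, a)), s(s(a))))))   [R7 at 2.1]
2. cons(s(0), s(s(f(s(cons(a, a)), s(s(a))))))  →  cons(s(0), s(s(a)))   [R8 at 2.1.1]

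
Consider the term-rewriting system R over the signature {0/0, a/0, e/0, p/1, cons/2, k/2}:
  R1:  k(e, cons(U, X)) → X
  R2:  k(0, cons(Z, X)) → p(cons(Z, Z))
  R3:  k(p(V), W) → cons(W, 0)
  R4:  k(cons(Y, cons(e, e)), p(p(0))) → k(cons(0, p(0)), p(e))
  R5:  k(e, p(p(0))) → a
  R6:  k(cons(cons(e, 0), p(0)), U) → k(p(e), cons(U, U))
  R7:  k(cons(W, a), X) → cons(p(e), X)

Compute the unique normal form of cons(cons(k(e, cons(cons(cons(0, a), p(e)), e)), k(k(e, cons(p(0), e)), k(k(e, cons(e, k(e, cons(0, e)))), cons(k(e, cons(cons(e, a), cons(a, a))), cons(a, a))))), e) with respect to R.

1. cons(cons(k(e, cons(cons(cons(0, a), p(e)), e)), k(k(e, cons(p(0), e)), k(k(e, cons(e, k(e, cons(0, e)))), cons(k(e, cons(cons(e, a), cons(a, a))), cons(a, a))))), e)  →  cons(cons(e, k(k(e, cons(p(0), e)), k(k(e, cons(e, k(e, cons(0, e)))), cons(k(e, cons(cons(e, a), cons(a, a))), cons(a, a))))), e)   [R1 at 1.1]
2. cons(cons(e, k(k(e, cons(p(0), e)), k(k(e, cons(e, k(e, cons(0, e)))), cons(k(e, cons(cons(e, a), cons(a, a))), cons(a, a))))), e)  →  cons(cons(e, k(e, k(k(e, cons(e, k(e, cons(0, e)))), cons(k(e, cons(cons(e, a), cons(a, a))), cons(a, a))))), e)   [R1 at 1.2.1]
3. cons(cons(e, k(e, k(k(e, cons(e, k(e, cons(0, e)))), cons(k(e, cons(cons(e, a), cons(a, a))), cons(a, a))))), e)  →  cons(cons(e, k(e, k(k(e, cons(0, e)), cons(k(e, cons(cons(e, a), cons(a, a))), cons(a, a))))), e)   [R1 at 1.2.2.1]
4. cons(cons(e, k(e, k(k(e, cons(0, e)), cons(k(e, cons(cons(e, a), cons(a, a))), cons(a, a))))), e)  →  cons(cons(e, k(e, k(e, cons(k(e, cons(cons(e, a), cons(a, a))), cons(a, a))))), e)   [R1 at 1.2.2.1]
5. cons(cons(e, k(e, k(e, cons(k(e, cons(cons(e, a), cons(a, a))), cons(a, a))))), e)  →  cons(cons(e, k(e, cons(a, a))), e)   [R1 at 1.2.2]
6. cons(cons(e, k(e, cons(a, a))), e)  →  cons(cons(e, a), e)   [R1 at 1.2]

cons(cons(e, a), e)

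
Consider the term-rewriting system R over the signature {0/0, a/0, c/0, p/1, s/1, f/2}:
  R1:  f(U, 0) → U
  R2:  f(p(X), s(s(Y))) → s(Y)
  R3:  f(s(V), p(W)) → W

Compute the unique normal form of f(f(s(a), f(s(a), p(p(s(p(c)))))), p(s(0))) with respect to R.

s(0)

1. f(f(s(a), f(s(a), p(p(s(p(c)))))), p(s(0)))  →  f(f(s(a), p(s(p(c)))), p(s(0)))   [R3 at 1.2]
2. f(f(s(a), p(s(p(c)))), p(s(0)))  →  f(s(p(c)), p(s(0)))   [R3 at 1]
3. f(s(p(c)), p(s(0)))  →  s(0)   [R3 at ε]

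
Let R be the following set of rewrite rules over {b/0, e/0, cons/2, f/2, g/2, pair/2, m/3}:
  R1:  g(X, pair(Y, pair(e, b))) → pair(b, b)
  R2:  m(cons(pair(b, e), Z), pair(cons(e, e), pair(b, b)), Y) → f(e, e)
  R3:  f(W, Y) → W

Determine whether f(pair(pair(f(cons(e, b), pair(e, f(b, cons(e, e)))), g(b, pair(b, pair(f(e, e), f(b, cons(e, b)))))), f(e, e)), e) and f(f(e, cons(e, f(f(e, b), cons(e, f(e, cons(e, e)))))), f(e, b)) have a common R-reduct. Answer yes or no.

no — NF(t₁) = pair(pair(cons(e, b), pair(b, b)), e), NF(t₂) = e

Reduce t₁ = f(pair(pair(f(cons(e, b), pair(e, f(b, cons(e, e)))), g(b, pair(b, pair(f(e, e), f(b, cons(e, b)))))), f(e, e)), e):
1. f(pair(pair(f(cons(e, b), pair(e, f(b, cons(e, e)))), g(b, pair(b, pair(f(e, e), f(b, cons(e, b)))))), f(e, e)), e)  →  pair(pair(f(cons(e, b), pair(e, f(b, cons(e, e)))), g(b, pair(b, pair(f(e, e), f(b, cons(e, b)))))), f(e, e))   [R3 at ε]
2. pair(pair(f(cons(e, b), pair(e, f(b, cons(e, e)))), g(b, pair(b, pair(f(e, e), f(b, cons(e, b)))))), f(e, e))  →  pair(pair(cons(e, b), g(b, pair(b, pair(f(e, e), f(b, cons(e, b)))))), f(e, e))   [R3 at 1.1]
3. pair(pair(cons(e, b), g(b, pair(b, pair(f(e, e), f(b, cons(e, b)))))), f(e, e))  →  pair(pair(cons(e, b), g(b, pair(b, pair(e, f(b, cons(e, b)))))), f(e, e))   [R3 at 1.2.2.2.1]
4. pair(pair(cons(e, b), g(b, pair(b, pair(e, f(b, cons(e, b)))))), f(e, e))  →  pair(pair(cons(e, b), g(b, pair(b, pair(e, b)))), f(e, e))   [R3 at 1.2.2.2.2]
5. pair(pair(cons(e, b), g(b, pair(b, pair(e, b)))), f(e, e))  →  pair(pair(cons(e, b), pair(b, b)), f(e, e))   [R1 at 1.2]
6. pair(pair(cons(e, b), pair(b, b)), f(e, e))  →  pair(pair(cons(e, b), pair(b, b)), e)   [R3 at 2]

Reduce t₂ = f(f(e, cons(e, f(f(e, b), cons(e, f(e, cons(e, e)))))), f(e, b)):
1. f(f(e, cons(e, f(f(e, b), cons(e, f(e, cons(e, e)))))), f(e, b))  →  f(e, cons(e, f(f(e, b), cons(e, f(e, cons(e, e))))))   [R3 at ε]
2. f(e, cons(e, f(f(e, b), cons(e, f(e, cons(e, e))))))  →  e   [R3 at ε]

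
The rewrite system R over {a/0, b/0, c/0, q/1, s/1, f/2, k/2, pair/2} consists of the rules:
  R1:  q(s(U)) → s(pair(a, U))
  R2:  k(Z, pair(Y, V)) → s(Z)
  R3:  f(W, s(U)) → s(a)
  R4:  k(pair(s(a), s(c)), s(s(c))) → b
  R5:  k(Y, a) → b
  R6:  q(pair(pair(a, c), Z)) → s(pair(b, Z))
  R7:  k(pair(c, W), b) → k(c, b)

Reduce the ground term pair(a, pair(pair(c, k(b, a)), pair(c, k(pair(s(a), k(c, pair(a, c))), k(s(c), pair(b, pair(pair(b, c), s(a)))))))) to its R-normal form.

1. pair(a, pair(pair(c, k(b, a)), pair(c, k(pair(s(a), k(c, pair(a, c))), k(s(c), pair(b, pair(pair(b, c), s(a))))))))  →  pair(a, pair(pair(c, b), pair(c, k(pair(s(a), k(c, pair(a, c))), k(s(c), pair(b, pair(pair(b, c), s(a))))))))   [R5 at 2.1.2]
2. pair(a, pair(pair(c, b), pair(c, k(pair(s(a), k(c, pair(a, c))), k(s(c), pair(b, pair(pair(b, c), s(a))))))))  →  pair(a, pair(pair(c, b), pair(c, k(pair(s(a), s(c)), k(s(c), pair(b, pair(pair(b, c), s(a))))))))   [R2 at 2.2.2.1.2]
3. pair(a, pair(pair(c, b), pair(c, k(pair(s(a), s(c)), k(s(c), pair(b, pair(pair(b, c), s(a))))))))  →  pair(a, pair(pair(c, b), pair(c, k(pair(s(a), s(c)), s(s(c))))))   [R2 at 2.2.2.2]
4. pair(a, pair(pair(c, b), pair(c, k(pair(s(a), s(c)), s(s(c))))))  →  pair(a, pair(pair(c, b), pair(c, b)))   [R4 at 2.2.2]

pair(a, pair(pair(c, b), pair(c, b)))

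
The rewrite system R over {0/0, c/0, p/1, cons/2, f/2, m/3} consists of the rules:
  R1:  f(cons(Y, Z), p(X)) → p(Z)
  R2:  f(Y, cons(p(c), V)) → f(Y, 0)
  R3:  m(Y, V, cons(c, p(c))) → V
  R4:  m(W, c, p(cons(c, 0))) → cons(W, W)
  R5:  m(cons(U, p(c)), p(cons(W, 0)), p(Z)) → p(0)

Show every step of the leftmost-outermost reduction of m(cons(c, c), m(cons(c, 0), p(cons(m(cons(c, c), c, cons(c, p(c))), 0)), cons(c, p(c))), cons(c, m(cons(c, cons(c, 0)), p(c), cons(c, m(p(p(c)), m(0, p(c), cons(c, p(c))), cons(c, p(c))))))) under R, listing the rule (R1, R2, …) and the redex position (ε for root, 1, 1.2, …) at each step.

p(cons(c, 0))

1. m(cons(c, c), m(cons(c, 0), p(cons(m(cons(c, c), c, cons(c, p(c))), 0)), cons(c, p(c))), cons(c, m(cons(c, cons(c, 0)), p(c), cons(c, m(p(p(c)), m(0, p(c), cons(c, p(c))), cons(c, p(c)))))))  →  m(cons(c, c), p(cons(m(cons(c, c), c, cons(c, p(c))), 0)), cons(c, m(cons(c, cons(c, 0)), p(c), cons(c, m(p(p(c)), m(0, p(c), cons(c, p(c))), cons(c, p(c)))))))   [R3 at 2]
2. m(cons(c, c), p(cons(m(cons(c, c), c, cons(c, p(c))), 0)), cons(c, m(cons(c, cons(c, 0)), p(c), cons(c, m(p(p(c)), m(0, p(c), cons(c, p(c))), cons(c, p(c)))))))  →  m(cons(c, c), p(cons(c, 0)), cons(c, m(cons(c, cons(c, 0)), p(c), cons(c, m(p(p(c)), m(0, p(c), cons(c, p(c))), cons(c, p(c)))))))   [R3 at 2.1.1]
3. m(cons(c, c), p(cons(c, 0)), cons(c, m(cons(c, cons(c, 0)), p(c), cons(c, m(p(p(c)), m(0, p(c), cons(c, p(c))), cons(c, p(c)))))))  →  m(cons(c, c), p(cons(c, 0)), cons(c, m(cons(c, cons(c, 0)), p(c), cons(c, m(0, p(c), cons(c, p(c)))))))   [R3 at 3.2.3.2]
4. m(cons(c, c), p(cons(c, 0)), cons(c, m(cons(c, cons(c, 0)), p(c), cons(c, m(0, p(c), cons(c, p(c)))))))  →  m(cons(c, c), p(cons(c, 0)), cons(c, m(cons(c, cons(c, 0)), p(c), cons(c, p(c)))))   [R3 at 3.2.3.2]
5. m(cons(c, c), p(cons(c, 0)), cons(c, m(cons(c, cons(c, 0)), p(c), cons(c, p(c)))))  →  m(cons(c, c), p(cons(c, 0)), cons(c, p(c)))   [R3 at 3.2]
6. m(cons(c, c), p(cons(c, 0)), cons(c, p(c)))  →  p(cons(c, 0))   [R3 at ε]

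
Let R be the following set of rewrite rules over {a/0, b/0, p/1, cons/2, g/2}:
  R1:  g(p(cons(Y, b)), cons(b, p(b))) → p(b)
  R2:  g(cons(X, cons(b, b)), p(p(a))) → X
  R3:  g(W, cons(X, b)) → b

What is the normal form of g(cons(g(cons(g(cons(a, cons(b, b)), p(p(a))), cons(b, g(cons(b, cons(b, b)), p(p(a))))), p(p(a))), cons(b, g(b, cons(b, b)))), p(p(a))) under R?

a

1. g(cons(g(cons(g(cons(a, cons(b, b)), p(p(a))), cons(b, g(cons(b, cons(b, b)), p(p(a))))), p(p(a))), cons(b, g(b, cons(b, b)))), p(p(a)))  →  g(cons(g(cons(a, cons(b, g(cons(b, cons(b, b)), p(p(a))))), p(p(a))), cons(b, g(b, cons(b, b)))), p(p(a)))   [R2 at 1.1.1.1]
2. g(cons(g(cons(a, cons(b, g(cons(b, cons(b, b)), p(p(a))))), p(p(a))), cons(b, g(b, cons(b, b)))), p(p(a)))  →  g(cons(g(cons(a, cons(b, b)), p(p(a))), cons(b, g(b, cons(b, b)))), p(p(a)))   [R2 at 1.1.1.2.2]
3. g(cons(g(cons(a, cons(b, b)), p(p(a))), cons(b, g(b, cons(b, b)))), p(p(a)))  →  g(cons(a, cons(b, g(b, cons(b, b)))), p(p(a)))   [R2 at 1.1]
4. g(cons(a, cons(b, g(b, cons(b, b)))), p(p(a)))  →  g(cons(a, cons(b, b)), p(p(a)))   [R3 at 1.2.2]
5. g(cons(a, cons(b, b)), p(p(a)))  →  a   [R2 at ε]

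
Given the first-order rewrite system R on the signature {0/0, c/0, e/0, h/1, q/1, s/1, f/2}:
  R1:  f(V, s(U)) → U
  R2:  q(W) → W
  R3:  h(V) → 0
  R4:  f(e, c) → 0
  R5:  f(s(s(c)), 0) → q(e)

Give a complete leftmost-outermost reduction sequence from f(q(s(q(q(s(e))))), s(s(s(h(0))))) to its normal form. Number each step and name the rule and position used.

s(s(0))

1. f(q(s(q(q(s(e))))), s(s(s(h(0)))))  →  s(s(h(0)))   [R1 at ε]
2. s(s(h(0)))  →  s(s(0))   [R3 at 1.1]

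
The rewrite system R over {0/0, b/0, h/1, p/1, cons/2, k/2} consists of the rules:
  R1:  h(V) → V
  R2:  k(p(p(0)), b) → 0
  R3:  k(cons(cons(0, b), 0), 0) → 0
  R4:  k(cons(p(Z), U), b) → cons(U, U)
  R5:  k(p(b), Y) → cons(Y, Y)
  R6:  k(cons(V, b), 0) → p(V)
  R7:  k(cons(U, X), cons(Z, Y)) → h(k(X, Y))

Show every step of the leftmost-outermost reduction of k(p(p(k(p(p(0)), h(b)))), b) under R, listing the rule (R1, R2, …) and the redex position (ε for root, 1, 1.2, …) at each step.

1. k(p(p(k(p(p(0)), h(b)))), b)  →  k(p(p(k(p(p(0)), b))), b)   [R1 at 1.1.1.2]
2. k(p(p(k(p(p(0)), b))), b)  →  k(p(p(0)), b)   [R2 at 1.1.1]
3. k(p(p(0)), b)  →  0   [R2 at ε]

0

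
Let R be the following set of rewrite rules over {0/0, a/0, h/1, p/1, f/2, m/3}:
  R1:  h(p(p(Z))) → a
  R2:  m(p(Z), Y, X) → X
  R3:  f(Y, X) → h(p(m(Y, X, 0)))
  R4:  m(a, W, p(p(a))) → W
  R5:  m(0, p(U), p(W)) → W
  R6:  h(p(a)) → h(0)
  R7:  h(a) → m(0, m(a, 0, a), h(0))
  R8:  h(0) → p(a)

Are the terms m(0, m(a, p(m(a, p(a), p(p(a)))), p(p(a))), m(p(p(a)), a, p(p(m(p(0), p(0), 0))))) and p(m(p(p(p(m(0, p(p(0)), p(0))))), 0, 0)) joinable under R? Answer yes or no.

yes — NF(t₁) = p(0), NF(t₂) = p(0)

Reduce t₁ = m(0, m(a, p(m(a, p(a), p(p(a)))), p(p(a))), m(p(p(a)), a, p(p(m(p(0), p(0), 0))))):
1. m(0, m(a, p(m(a, p(a), p(p(a)))), p(p(a))), m(p(p(a)), a, p(p(m(p(0), p(0), 0)))))  →  m(0, p(m(a, p(a), p(p(a)))), m(p(p(a)), a, p(p(m(p(0), p(0), 0)))))   [R4 at 2]
2. m(0, p(m(a, p(a), p(p(a)))), m(p(p(a)), a, p(p(m(p(0), p(0), 0)))))  →  m(0, p(p(a)), m(p(p(a)), a, p(p(m(p(0), p(0), 0)))))   [R4 at 2.1]
3. m(0, p(p(a)), m(p(p(a)), a, p(p(m(p(0), p(0), 0)))))  →  m(0, p(p(a)), p(p(m(p(0), p(0), 0))))   [R2 at 3]
4. m(0, p(p(a)), p(p(m(p(0), p(0), 0))))  →  p(m(p(0), p(0), 0))   [R5 at ε]
5. p(m(p(0), p(0), 0))  →  p(0)   [R2 at 1]

Reduce t₂ = p(m(p(p(p(m(0, p(p(0)), p(0))))), 0, 0)):
1. p(m(p(p(p(m(0, p(p(0)), p(0))))), 0, 0))  →  p(0)   [R2 at 1]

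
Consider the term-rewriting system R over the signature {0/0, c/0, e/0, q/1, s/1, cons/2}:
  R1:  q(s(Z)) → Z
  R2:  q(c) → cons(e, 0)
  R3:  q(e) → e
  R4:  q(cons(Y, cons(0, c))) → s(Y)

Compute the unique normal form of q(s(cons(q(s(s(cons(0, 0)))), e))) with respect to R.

cons(s(cons(0, 0)), e)

1. q(s(cons(q(s(s(cons(0, 0)))), e)))  →  cons(q(s(s(cons(0, 0)))), e)   [R1 at ε]
2. cons(q(s(s(cons(0, 0)))), e)  →  cons(s(cons(0, 0)), e)   [R1 at 1]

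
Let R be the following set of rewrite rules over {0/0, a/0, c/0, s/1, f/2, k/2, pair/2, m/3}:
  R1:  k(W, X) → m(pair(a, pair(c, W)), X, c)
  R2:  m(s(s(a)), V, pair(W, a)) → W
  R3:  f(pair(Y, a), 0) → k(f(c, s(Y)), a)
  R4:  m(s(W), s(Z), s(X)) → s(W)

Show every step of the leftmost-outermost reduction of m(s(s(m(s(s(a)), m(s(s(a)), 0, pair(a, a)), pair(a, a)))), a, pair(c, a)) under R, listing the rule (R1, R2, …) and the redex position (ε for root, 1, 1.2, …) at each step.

c

1. m(s(s(m(s(s(a)), m(s(s(a)), 0, pair(a, a)), pair(a, a)))), a, pair(c, a))  →  m(s(s(a)), a, pair(c, a))   [R2 at 1.1.1]
2. m(s(s(a)), a, pair(c, a))  →  c   [R2 at ε]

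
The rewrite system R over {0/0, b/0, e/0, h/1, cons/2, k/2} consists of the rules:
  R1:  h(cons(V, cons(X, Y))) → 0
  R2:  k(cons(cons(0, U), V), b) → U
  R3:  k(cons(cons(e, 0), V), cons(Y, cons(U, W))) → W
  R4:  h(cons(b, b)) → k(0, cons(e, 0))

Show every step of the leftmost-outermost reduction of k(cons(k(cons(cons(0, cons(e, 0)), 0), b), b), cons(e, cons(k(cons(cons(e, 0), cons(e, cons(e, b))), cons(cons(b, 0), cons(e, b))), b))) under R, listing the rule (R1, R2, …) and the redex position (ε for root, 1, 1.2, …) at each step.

b

1. k(cons(k(cons(cons(0, cons(e, 0)), 0), b), b), cons(e, cons(k(cons(cons(e, 0), cons(e, cons(e, b))), cons(cons(b, 0), cons(e, b))), b)))  →  k(cons(cons(e, 0), b), cons(e, cons(k(cons(cons(e, 0), cons(e, cons(e, b))), cons(cons(b, 0), cons(e, b))), b)))   [R2 at 1.1]
2. k(cons(cons(e, 0), b), cons(e, cons(k(cons(cons(e, 0), cons(e, cons(e, b))), cons(cons(b, 0), cons(e, b))), b)))  →  b   [R3 at ε]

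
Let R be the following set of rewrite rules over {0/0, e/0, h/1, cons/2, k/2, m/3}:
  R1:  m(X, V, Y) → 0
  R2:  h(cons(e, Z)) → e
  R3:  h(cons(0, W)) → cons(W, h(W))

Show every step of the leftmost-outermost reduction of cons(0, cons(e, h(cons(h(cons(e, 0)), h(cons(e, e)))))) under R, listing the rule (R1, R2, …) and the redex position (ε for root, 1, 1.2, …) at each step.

cons(0, cons(e, e))

1. cons(0, cons(e, h(cons(h(cons(e, 0)), h(cons(e, e))))))  →  cons(0, cons(e, h(cons(e, h(cons(e, e))))))   [R2 at 2.2.1.1]
2. cons(0, cons(e, h(cons(e, h(cons(e, e))))))  →  cons(0, cons(e, e))   [R2 at 2.2]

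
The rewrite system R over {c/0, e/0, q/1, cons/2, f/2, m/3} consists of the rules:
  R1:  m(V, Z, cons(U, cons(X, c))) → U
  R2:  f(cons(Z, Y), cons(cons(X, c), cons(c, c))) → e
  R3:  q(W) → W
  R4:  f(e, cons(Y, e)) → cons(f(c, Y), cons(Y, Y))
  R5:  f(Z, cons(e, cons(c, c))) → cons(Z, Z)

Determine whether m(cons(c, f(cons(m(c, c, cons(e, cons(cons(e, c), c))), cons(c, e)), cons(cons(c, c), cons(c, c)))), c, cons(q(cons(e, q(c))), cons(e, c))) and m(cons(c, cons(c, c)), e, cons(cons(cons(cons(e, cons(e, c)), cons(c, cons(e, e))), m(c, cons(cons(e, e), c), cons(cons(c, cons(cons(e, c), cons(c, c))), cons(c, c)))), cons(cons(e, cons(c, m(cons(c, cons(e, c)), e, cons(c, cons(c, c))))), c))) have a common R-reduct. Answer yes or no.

Reduce t₁ = m(cons(c, f(cons(m(c, c, cons(e, cons(cons(e, c), c))), cons(c, e)), cons(cons(c, c), cons(c, c)))), c, cons(q(cons(e, q(c))), cons(e, c))):
1. m(cons(c, f(cons(m(c, c, cons(e, cons(cons(e, c), c))), cons(c, e)), cons(cons(c, c), cons(c, c)))), c, cons(q(cons(e, q(c))), cons(e, c)))  →  q(cons(e, q(c)))   [R1 at ε]
2. q(cons(e, q(c)))  →  cons(e, q(c))   [R3 at ε]
3. cons(e, q(c))  →  cons(e, c)   [R3 at 2]

Reduce t₂ = m(cons(c, cons(c, c)), e, cons(cons(cons(cons(e, cons(e, c)), cons(c, cons(e, e))), m(c, cons(cons(e, e), c), cons(cons(c, cons(cons(e, c), cons(c, c))), cons(c, c)))), cons(cons(e, cons(c, m(cons(c, cons(e, c)), e, cons(c, cons(c, c))))), c))):
1. m(cons(c, cons(c, c)), e, cons(cons(cons(cons(e, cons(e, c)), cons(c, cons(e, e))), m(c, cons(cons(e, e), c), cons(cons(c, cons(cons(e, c), cons(c, c))), cons(c, c)))), cons(cons(e, cons(c, m(cons(c, cons(e, c)), e, cons(c, cons(c, c))))), c)))  →  cons(cons(cons(e, cons(e, c)), cons(c, cons(e, e))), m(c, cons(cons(e, e), c), cons(cons(c, cons(cons(e, c), cons(c, c))), cons(c, c))))   [R1 at ε]
2. cons(cons(cons(e, cons(e, c)), cons(c, cons(e, e))), m(c, cons(cons(e, e), c), cons(cons(c, cons(cons(e, c), cons(c, c))), cons(c, c))))  →  cons(cons(cons(e, cons(e, c)), cons(c, cons(e, e))), cons(c, cons(cons(e, c), cons(c, c))))   [R1 at 2]

no — NF(t₁) = cons(e, c), NF(t₂) = cons(cons(cons(e, cons(e, c)), cons(c, cons(e, e))), cons(c, cons(cons(e, c), cons(c, c))))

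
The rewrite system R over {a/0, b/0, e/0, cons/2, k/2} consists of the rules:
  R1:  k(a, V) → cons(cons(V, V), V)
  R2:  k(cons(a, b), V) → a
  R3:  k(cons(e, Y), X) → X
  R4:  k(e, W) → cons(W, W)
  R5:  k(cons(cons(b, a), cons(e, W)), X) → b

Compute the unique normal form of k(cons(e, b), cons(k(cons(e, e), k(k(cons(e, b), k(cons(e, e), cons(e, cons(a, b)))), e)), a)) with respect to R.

cons(e, a)

1. k(cons(e, b), cons(k(cons(e, e), k(k(cons(e, b), k(cons(e, e), cons(e, cons(a, b)))), e)), a))  →  cons(k(cons(e, e), k(k(cons(e, b), k(cons(e, e), cons(e, cons(a, b)))), e)), a)   [R3 at ε]
2. cons(k(cons(e, e), k(k(cons(e, b), k(cons(e, e), cons(e, cons(a, b)))), e)), a)  →  cons(k(k(cons(e, b), k(cons(e, e), cons(e, cons(a, b)))), e), a)   [R3 at 1]
3. cons(k(k(cons(e, b), k(cons(e, e), cons(e, cons(a, b)))), e), a)  →  cons(k(k(cons(e, e), cons(e, cons(a, b))), e), a)   [R3 at 1.1]
4. cons(k(k(cons(e, e), cons(e, cons(a, b))), e), a)  →  cons(k(cons(e, cons(a, b)), e), a)   [R3 at 1.1]
5. cons(k(cons(e, cons(a, b)), e), a)  →  cons(e, a)   [R3 at 1]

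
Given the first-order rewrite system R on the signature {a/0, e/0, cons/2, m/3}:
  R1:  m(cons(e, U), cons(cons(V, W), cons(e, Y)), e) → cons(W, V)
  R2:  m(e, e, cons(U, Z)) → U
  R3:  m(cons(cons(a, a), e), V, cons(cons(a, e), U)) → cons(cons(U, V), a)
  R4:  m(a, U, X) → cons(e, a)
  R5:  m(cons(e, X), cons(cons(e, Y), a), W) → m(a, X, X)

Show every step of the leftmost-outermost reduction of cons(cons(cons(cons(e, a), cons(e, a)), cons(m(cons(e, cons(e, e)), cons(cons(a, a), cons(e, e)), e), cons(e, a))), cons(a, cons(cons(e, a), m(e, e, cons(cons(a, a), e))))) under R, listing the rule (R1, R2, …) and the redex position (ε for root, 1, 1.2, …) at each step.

cons(cons(cons(cons(e, a), cons(e, a)), cons(cons(a, a), cons(e, a))), cons(a, cons(cons(e, a), cons(a, a))))

1. cons(cons(cons(cons(e, a), cons(e, a)), cons(m(cons(e, cons(e, e)), cons(cons(a, a), cons(e, e)), e), cons(e, a))), cons(a, cons(cons(e, a), m(e, e, cons(cons(a, a), e)))))  →  cons(cons(cons(cons(e, a), cons(e, a)), cons(cons(a, a), cons(e, a))), cons(a, cons(cons(e, a), m(e, e, cons(cons(a, a), e)))))   [R1 at 1.2.1]
2. cons(cons(cons(cons(e, a), cons(e, a)), cons(cons(a, a), cons(e, a))), cons(a, cons(cons(e, a), m(e, e, cons(cons(a, a), e)))))  →  cons(cons(cons(cons(e, a), cons(e, a)), cons(cons(a, a), cons(e, a))), cons(a, cons(cons(e, a), cons(a, a))))   [R2 at 2.2.2]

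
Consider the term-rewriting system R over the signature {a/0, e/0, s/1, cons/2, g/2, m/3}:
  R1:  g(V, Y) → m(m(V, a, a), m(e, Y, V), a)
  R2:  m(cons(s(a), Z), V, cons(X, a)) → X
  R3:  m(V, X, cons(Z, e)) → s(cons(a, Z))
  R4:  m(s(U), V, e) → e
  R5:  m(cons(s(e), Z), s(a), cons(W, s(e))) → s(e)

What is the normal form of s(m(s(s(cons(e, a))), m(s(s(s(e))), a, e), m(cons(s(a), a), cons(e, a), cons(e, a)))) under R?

1. s(m(s(s(cons(e, a))), m(s(s(s(e))), a, e), m(cons(s(a), a), cons(e, a), cons(e, a))))  →  s(m(s(s(cons(e, a))), e, m(cons(s(a), a), cons(e, a), cons(e, a))))   [R4 at 1.2]
2. s(m(s(s(cons(e, a))), e, m(cons(s(a), a), cons(e, a), cons(e, a))))  →  s(m(s(s(cons(e, a))), e, e))   [R2 at 1.3]
3. s(m(s(s(cons(e, a))), e, e))  →  s(e)   [R4 at 1]

s(e)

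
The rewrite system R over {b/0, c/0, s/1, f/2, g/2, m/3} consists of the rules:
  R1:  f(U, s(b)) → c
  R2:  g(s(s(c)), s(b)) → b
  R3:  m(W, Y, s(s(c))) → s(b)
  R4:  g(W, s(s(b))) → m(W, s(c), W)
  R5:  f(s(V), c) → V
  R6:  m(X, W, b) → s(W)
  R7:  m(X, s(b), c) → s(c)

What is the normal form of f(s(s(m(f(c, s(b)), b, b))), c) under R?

s(s(b))

1. f(s(s(m(f(c, s(b)), b, b))), c)  →  s(m(f(c, s(b)), b, b))   [R5 at ε]
2. s(m(f(c, s(b)), b, b))  →  s(s(b))   [R6 at 1]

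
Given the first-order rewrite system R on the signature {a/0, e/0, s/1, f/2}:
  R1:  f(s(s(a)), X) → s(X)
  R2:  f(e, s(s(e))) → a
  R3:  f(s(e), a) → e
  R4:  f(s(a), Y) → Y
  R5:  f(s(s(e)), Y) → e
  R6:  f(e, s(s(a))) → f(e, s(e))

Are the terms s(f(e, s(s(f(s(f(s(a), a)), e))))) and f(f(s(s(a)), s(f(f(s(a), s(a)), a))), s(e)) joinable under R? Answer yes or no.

Reduce t₁ = s(f(e, s(s(f(s(f(s(a), a)), e))))):
1. s(f(e, s(s(f(s(f(s(a), a)), e)))))  →  s(f(e, s(s(f(s(a), e)))))   [R4 at 1.2.1.1.1.1]
2. s(f(e, s(s(f(s(a), e)))))  →  s(f(e, s(s(e))))   [R4 at 1.2.1.1]
3. s(f(e, s(s(e))))  →  s(a)   [R2 at 1]

Reduce t₂ = f(f(s(s(a)), s(f(f(s(a), s(a)), a))), s(e)):
1. f(f(s(s(a)), s(f(f(s(a), s(a)), a))), s(e))  →  f(s(s(f(f(s(a), s(a)), a))), s(e))   [R1 at 1]
2. f(s(s(f(f(s(a), s(a)), a))), s(e))  →  f(s(s(f(s(a), a))), s(e))   [R4 at 1.1.1.1]
3. f(s(s(f(s(a), a))), s(e))  →  f(s(s(a)), s(e))   [R4 at 1.1.1]
4. f(s(s(a)), s(e))  →  s(s(e))   [R1 at ε]

no — NF(t₁) = s(a), NF(t₂) = s(s(e))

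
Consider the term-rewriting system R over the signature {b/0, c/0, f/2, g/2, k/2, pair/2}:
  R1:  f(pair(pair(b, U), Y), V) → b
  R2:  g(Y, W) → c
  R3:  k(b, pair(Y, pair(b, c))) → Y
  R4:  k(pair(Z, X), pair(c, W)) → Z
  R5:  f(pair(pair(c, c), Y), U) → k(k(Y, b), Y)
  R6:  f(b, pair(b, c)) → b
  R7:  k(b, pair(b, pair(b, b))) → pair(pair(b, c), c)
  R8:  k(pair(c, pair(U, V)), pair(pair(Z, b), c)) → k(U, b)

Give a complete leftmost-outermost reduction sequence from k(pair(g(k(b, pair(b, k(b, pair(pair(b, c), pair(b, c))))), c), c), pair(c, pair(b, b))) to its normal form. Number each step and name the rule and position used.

c

1. k(pair(g(k(b, pair(b, k(b, pair(pair(b, c), pair(b, c))))), c), c), pair(c, pair(b, b)))  →  g(k(b, pair(b, k(b, pair(pair(b, c), pair(b, c))))), c)   [R4 at ε]
2. g(k(b, pair(b, k(b, pair(pair(b, c), pair(b, c))))), c)  →  c   [R2 at ε]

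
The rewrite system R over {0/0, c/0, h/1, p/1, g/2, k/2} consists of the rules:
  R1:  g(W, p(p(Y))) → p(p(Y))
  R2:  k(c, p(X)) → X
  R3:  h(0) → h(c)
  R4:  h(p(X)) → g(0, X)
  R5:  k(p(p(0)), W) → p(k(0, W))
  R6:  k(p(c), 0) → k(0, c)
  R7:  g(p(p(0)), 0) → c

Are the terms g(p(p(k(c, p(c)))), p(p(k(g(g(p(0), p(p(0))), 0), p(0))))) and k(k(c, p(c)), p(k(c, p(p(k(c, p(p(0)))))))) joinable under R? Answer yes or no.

yes — NF(t₁) = p(p(0)), NF(t₂) = p(p(0))

Reduce t₁ = g(p(p(k(c, p(c)))), p(p(k(g(g(p(0), p(p(0))), 0), p(0))))):
1. g(p(p(k(c, p(c)))), p(p(k(g(g(p(0), p(p(0))), 0), p(0)))))  →  p(p(k(g(g(p(0), p(p(0))), 0), p(0))))   [R1 at ε]
2. p(p(k(g(g(p(0), p(p(0))), 0), p(0))))  →  p(p(k(g(p(p(0)), 0), p(0))))   [R1 at 1.1.1.1]
3. p(p(k(g(p(p(0)), 0), p(0))))  →  p(p(k(c, p(0))))   [R7 at 1.1.1]
4. p(p(k(c, p(0))))  →  p(p(0))   [R2 at 1.1]

Reduce t₂ = k(k(c, p(c)), p(k(c, p(p(k(c, p(p(0)))))))):
1. k(k(c, p(c)), p(k(c, p(p(k(c, p(p(0))))))))  →  k(c, p(k(c, p(p(k(c, p(p(0))))))))   [R2 at 1]
2. k(c, p(k(c, p(p(k(c, p(p(0))))))))  →  k(c, p(p(k(c, p(p(0))))))   [R2 at ε]
3. k(c, p(p(k(c, p(p(0))))))  →  p(k(c, p(p(0))))   [R2 at ε]
4. p(k(c, p(p(0))))  →  p(p(0))   [R2 at 1]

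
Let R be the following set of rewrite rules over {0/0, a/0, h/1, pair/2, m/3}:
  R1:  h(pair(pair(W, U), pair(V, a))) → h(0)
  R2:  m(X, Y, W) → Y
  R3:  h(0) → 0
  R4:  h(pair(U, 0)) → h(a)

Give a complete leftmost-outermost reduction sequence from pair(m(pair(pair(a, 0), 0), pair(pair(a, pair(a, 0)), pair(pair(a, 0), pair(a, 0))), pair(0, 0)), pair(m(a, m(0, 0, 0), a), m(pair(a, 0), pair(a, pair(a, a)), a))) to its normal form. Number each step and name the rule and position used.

pair(pair(pair(a, pair(a, 0)), pair(pair(a, 0), pair(a, 0))), pair(0, pair(a, pair(a, a))))

1. pair(m(pair(pair(a, 0), 0), pair(pair(a, pair(a, 0)), pair(pair(a, 0), pair(a, 0))), pair(0, 0)), pair(m(a, m(0, 0, 0), a), m(pair(a, 0), pair(a, pair(a, a)), a)))  →  pair(pair(pair(a, pair(a, 0)), pair(pair(a, 0), pair(a, 0))), pair(m(a, m(0, 0, 0), a), m(pair(a, 0), pair(a, pair(a, a)), a)))   [R2 at 1]
2. pair(pair(pair(a, pair(a, 0)), pair(pair(a, 0), pair(a, 0))), pair(m(a, m(0, 0, 0), a), m(pair(a, 0), pair(a, pair(a, a)), a)))  →  pair(pair(pair(a, pair(a, 0)), pair(pair(a, 0), pair(a, 0))), pair(m(0, 0, 0), m(pair(a, 0), pair(a, pair(a, a)), a)))   [R2 at 2.1]
3. pair(pair(pair(a, pair(a, 0)), pair(pair(a, 0), pair(a, 0))), pair(m(0, 0, 0), m(pair(a, 0), pair(a, pair(a, a)), a)))  →  pair(pair(pair(a, pair(a, 0)), pair(pair(a, 0), pair(a, 0))), pair(0, m(pair(a, 0), pair(a, pair(a, a)), a)))   [R2 at 2.1]
4. pair(pair(pair(a, pair(a, 0)), pair(pair(a, 0), pair(a, 0))), pair(0, m(pair(a, 0), pair(a, pair(a, a)), a)))  →  pair(pair(pair(a, pair(a, 0)), pair(pair(a, 0), pair(a, 0))), pair(0, pair(a, pair(a, a))))   [R2 at 2.2]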